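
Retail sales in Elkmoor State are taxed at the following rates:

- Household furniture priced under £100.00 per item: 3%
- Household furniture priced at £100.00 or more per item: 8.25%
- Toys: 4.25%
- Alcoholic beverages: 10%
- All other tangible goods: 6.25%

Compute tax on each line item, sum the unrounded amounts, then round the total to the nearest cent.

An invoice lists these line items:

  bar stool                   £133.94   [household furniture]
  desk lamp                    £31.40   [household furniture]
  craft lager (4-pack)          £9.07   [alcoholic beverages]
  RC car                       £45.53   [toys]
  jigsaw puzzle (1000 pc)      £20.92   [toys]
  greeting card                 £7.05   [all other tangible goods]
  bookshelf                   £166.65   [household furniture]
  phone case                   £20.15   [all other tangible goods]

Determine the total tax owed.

£31.17

Bar stool £133.94: household furniture, £100.00 or more → 8.25% → £11.05005
Desk lamp £31.40: household furniture, under £100.00 → 3% → £0.942
Craft lager (4-pack) £9.07: alcoholic beverages → 10% → £0.907
RC car £45.53: toys → 4.25% → £1.935025
Jigsaw puzzle (1000 pc) £20.92: toys → 4.25% → £0.8891
Greeting card £7.05: all other tangible goods → 6.25% → £0.440625
Bookshelf £166.65: household furniture, £100.00 or more → 8.25% → £13.748625
Phone case £20.15: all other tangible goods → 6.25% → £1.259375
Unrounded tax sum = £31.1718 → £31.17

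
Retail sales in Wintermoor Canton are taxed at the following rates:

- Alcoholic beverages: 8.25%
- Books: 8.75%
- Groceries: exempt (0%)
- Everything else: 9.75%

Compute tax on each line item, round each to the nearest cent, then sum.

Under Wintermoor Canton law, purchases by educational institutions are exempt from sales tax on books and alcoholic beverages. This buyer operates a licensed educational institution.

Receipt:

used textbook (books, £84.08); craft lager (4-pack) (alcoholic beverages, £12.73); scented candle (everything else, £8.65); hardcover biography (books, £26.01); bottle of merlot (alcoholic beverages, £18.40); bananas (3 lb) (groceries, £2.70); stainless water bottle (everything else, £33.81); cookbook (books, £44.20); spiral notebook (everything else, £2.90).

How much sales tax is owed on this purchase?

Used textbook £84.08: books, buyer-exempt → 0% → £0.00
Craft lager (4-pack) £12.73: alcoholic beverages, buyer-exempt → 0% → £0.00
Scented candle £8.65: everything else → 9.75% → £0.84
Hardcover biography £26.01: books, buyer-exempt → 0% → £0.00
Bottle of merlot £18.40: alcoholic beverages, buyer-exempt → 0% → £0.00
Bananas (3 lb) £2.70: groceries → 0% → £0.00
Stainless water bottle £33.81: everything else → 9.75% → £3.30
Cookbook £44.20: books, buyer-exempt → 0% → £0.00
Spiral notebook £2.90: everything else → 9.75% → £0.28
Total tax = £0.84 + £3.30 + £0.28 = £4.42

£4.42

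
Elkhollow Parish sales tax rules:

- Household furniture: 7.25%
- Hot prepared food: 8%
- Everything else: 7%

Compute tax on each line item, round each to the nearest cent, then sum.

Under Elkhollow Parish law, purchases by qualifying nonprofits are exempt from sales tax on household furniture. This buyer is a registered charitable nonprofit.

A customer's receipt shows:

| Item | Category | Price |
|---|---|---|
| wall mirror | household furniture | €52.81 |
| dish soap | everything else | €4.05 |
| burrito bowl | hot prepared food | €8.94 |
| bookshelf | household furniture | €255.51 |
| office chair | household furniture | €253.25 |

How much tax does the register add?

€1.00

Wall mirror €52.81: household furniture, buyer-exempt → 0% → €0.00
Dish soap €4.05: everything else → 7% → €0.28
Burrito bowl €8.94: hot prepared food → 8% → €0.72
Bookshelf €255.51: household furniture, buyer-exempt → 0% → €0.00
Office chair €253.25: household furniture, buyer-exempt → 0% → €0.00
Total tax = €0.28 + €0.72 = €1.00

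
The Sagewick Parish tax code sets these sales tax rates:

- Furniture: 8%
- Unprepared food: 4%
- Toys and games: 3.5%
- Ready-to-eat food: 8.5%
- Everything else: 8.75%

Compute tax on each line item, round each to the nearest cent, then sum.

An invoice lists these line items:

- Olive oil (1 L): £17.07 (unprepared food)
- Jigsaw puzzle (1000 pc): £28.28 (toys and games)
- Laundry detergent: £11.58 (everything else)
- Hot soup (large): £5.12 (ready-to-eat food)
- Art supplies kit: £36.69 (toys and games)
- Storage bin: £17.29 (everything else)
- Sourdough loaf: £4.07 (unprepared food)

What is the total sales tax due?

£6.07

Olive oil (1 L) £17.07: unprepared food → 4% → £0.68
Jigsaw puzzle (1000 pc) £28.28: toys and games → 3.5% → £0.99
Laundry detergent £11.58: everything else → 8.75% → £1.01
Hot soup (large) £5.12: ready-to-eat food → 8.5% → £0.44
Art supplies kit £36.69: toys and games → 3.5% → £1.28
Storage bin £17.29: everything else → 8.75% → £1.51
Sourdough loaf £4.07: unprepared food → 4% → £0.16
Total tax = £0.68 + £0.99 + £1.01 + £0.44 + £1.28 + £1.51 + £0.16 = £6.07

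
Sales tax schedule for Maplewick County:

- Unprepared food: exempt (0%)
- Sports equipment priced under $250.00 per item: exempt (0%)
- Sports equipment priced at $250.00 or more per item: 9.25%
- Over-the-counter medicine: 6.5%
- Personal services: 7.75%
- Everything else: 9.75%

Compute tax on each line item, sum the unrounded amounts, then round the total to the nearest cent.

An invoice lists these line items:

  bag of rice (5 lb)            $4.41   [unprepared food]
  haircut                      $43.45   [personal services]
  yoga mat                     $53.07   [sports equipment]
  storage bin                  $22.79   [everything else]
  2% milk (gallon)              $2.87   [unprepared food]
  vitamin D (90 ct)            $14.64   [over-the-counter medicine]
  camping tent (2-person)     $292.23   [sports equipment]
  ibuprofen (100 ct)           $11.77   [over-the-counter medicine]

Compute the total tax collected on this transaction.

Bag of rice (5 lb) $4.41: unprepared food → 0% → $0.00
Haircut $43.45: personal services → 7.75% → $3.367375
Yoga mat $53.07: sports equipment, under $250.00 → 0% → $0.00
Storage bin $22.79: everything else → 9.75% → $2.222025
2% milk (gallon) $2.87: unprepared food → 0% → $0.00
Vitamin D (90 ct) $14.64: over-the-counter medicine → 6.5% → $0.9516
Camping tent (2-person) $292.23: sports equipment, $250.00 or more → 9.25% → $27.031275
Ibuprofen (100 ct) $11.77: over-the-counter medicine → 6.5% → $0.76505
Unrounded tax sum = $34.337325 → $34.34

$34.34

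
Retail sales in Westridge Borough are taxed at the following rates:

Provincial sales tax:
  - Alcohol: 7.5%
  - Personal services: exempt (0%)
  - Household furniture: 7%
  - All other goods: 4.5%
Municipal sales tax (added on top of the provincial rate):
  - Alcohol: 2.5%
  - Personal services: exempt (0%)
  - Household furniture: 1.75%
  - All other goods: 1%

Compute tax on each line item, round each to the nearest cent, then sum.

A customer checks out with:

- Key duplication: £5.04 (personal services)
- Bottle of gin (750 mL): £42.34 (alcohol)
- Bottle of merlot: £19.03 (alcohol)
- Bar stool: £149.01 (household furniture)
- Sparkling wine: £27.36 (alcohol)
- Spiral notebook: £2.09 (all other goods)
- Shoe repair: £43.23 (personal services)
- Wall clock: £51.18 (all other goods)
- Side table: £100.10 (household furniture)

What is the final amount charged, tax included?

£472.97

Key duplication £5.04: personal services → 0% + 0% municipal = 0% → £0.00
Bottle of gin (750 mL) £42.34: alcohol → 7.5% + 2.5% municipal = 10% → £4.23
Bottle of merlot £19.03: alcohol → 7.5% + 2.5% municipal = 10% → £1.90
Bar stool £149.01: household furniture → 7% + 1.75% municipal = 8.75% → £13.04
Sparkling wine £27.36: alcohol → 7.5% + 2.5% municipal = 10% → £2.74
Spiral notebook £2.09: all other goods → 4.5% + 1% municipal = 5.5% → £0.11
Shoe repair £43.23: personal services → 0% + 0% municipal = 0% → £0.00
Wall clock £51.18: all other goods → 4.5% + 1% municipal = 5.5% → £2.81
Side table £100.10: household furniture → 7% + 1.75% municipal = 8.75% → £8.76
Subtotal = £439.38; tax = £33.59; total due = £472.97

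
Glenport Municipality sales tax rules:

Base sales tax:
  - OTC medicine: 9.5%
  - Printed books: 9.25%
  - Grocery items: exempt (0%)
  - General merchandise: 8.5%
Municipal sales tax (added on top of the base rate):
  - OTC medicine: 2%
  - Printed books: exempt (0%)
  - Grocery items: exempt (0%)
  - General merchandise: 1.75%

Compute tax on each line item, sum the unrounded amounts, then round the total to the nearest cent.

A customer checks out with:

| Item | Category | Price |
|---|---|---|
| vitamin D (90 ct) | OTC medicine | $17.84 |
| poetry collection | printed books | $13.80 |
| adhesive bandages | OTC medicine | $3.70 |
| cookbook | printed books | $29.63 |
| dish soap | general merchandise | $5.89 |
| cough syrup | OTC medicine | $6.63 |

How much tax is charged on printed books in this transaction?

$4.02

Poetry collection $13.80: printed books → 9.25% + 0% municipal = 9.25% → $1.2765
Cookbook $29.63: printed books → 9.25% + 0% municipal = 9.25% → $2.740775
Tax on printed books: unrounded sum = $4.017275 → $4.02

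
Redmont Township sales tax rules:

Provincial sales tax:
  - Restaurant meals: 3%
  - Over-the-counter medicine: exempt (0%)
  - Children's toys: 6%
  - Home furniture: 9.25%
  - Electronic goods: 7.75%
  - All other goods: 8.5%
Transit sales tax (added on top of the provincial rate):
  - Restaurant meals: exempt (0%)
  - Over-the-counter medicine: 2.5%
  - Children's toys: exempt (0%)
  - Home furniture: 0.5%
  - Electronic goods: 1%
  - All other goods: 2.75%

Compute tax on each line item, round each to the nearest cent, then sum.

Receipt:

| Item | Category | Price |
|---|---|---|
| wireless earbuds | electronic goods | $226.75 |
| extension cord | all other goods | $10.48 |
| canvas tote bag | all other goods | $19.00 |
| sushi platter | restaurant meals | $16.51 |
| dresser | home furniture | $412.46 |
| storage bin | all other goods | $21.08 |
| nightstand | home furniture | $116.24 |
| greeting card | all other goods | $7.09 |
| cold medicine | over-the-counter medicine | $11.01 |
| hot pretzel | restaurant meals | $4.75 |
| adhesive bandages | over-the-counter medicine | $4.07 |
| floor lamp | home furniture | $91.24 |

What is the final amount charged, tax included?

Wireless earbuds $226.75: electronic goods → 7.75% + 1% transit = 8.75% → $19.84
Extension cord $10.48: all other goods → 8.5% + 2.75% transit = 11.25% → $1.18
Canvas tote bag $19.00: all other goods → 8.5% + 2.75% transit = 11.25% → $2.14
Sushi platter $16.51: restaurant meals → 3% + 0% transit = 3% → $0.50
Dresser $412.46: home furniture → 9.25% + 0.5% transit = 9.75% → $40.21
Storage bin $21.08: all other goods → 8.5% + 2.75% transit = 11.25% → $2.37
Nightstand $116.24: home furniture → 9.25% + 0.5% transit = 9.75% → $11.33
Greeting card $7.09: all other goods → 8.5% + 2.75% transit = 11.25% → $0.80
Cold medicine $11.01: over-the-counter medicine → 0% + 2.5% transit = 2.5% → $0.28
Hot pretzel $4.75: restaurant meals → 3% + 0% transit = 3% → $0.14
Adhesive bandages $4.07: over-the-counter medicine → 0% + 2.5% transit = 2.5% → $0.10
Floor lamp $91.24: home furniture → 9.25% + 0.5% transit = 9.75% → $8.90
Subtotal = $940.68; tax = $87.79; total due = $1028.47

$1028.47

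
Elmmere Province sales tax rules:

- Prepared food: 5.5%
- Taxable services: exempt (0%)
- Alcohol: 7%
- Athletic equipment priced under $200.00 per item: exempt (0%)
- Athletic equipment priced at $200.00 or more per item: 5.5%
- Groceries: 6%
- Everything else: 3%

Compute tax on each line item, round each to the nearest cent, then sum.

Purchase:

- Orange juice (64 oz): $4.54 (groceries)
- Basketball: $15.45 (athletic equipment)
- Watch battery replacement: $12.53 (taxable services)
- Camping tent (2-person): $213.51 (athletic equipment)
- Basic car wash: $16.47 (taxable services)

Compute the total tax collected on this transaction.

Orange juice (64 oz) $4.54: groceries → 6% → $0.27
Basketball $15.45: athletic equipment, under $200.00 → 0% → $0.00
Watch battery replacement $12.53: taxable services → 0% → $0.00
Camping tent (2-person) $213.51: athletic equipment, $200.00 or more → 5.5% → $11.74
Basic car wash $16.47: taxable services → 0% → $0.00
Total tax = $0.27 + $11.74 = $12.01

$12.01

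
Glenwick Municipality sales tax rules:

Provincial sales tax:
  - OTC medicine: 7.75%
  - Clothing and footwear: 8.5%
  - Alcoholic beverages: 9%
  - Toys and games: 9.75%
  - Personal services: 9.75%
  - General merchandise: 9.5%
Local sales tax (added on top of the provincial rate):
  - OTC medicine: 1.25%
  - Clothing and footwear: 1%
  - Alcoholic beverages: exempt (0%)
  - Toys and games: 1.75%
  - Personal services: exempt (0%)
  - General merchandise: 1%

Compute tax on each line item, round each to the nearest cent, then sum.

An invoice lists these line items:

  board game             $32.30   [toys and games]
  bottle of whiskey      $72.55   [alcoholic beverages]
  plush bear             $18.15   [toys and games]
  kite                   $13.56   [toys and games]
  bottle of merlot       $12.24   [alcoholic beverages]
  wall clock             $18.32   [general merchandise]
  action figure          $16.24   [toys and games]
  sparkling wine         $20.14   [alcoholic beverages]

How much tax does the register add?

$20.59

Board game $32.30: toys and games → 9.75% + 1.75% local = 11.5% → $3.71
Bottle of whiskey $72.55: alcoholic beverages → 9% + 0% local = 9% → $6.53
Plush bear $18.15: toys and games → 9.75% + 1.75% local = 11.5% → $2.09
Kite $13.56: toys and games → 9.75% + 1.75% local = 11.5% → $1.56
Bottle of merlot $12.24: alcoholic beverages → 9% + 0% local = 9% → $1.10
Wall clock $18.32: general merchandise → 9.5% + 1% local = 10.5% → $1.92
Action figure $16.24: toys and games → 9.75% + 1.75% local = 11.5% → $1.87
Sparkling wine $20.14: alcoholic beverages → 9% + 0% local = 9% → $1.81
Total tax = $3.71 + $6.53 + $2.09 + $1.56 + $1.10 + $1.92 + $1.87 + $1.81 = $20.59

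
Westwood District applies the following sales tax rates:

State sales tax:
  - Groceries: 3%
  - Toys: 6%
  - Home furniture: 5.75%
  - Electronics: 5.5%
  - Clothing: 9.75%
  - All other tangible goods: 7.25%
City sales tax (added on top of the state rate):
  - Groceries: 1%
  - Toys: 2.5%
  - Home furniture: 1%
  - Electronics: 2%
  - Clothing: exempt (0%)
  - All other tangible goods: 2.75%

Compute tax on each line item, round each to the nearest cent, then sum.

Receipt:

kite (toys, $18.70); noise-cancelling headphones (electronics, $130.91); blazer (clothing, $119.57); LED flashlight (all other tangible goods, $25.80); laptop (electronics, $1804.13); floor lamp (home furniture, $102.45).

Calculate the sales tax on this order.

Kite $18.70: toys → 6% + 2.5% city = 8.5% → $1.59
Noise-cancelling headphones $130.91: electronics → 5.5% + 2% city = 7.5% → $9.82
Blazer $119.57: clothing → 9.75% + 0% city = 9.75% → $11.66
LED flashlight $25.80: all other tangible goods → 7.25% + 2.75% city = 10% → $2.58
Laptop $1804.13: electronics → 5.5% + 2% city = 7.5% → $135.31
Floor lamp $102.45: home furniture → 5.75% + 1% city = 6.75% → $6.92
Total tax = $1.59 + $9.82 + $11.66 + $2.58 + $135.31 + $6.92 = $167.88

$167.88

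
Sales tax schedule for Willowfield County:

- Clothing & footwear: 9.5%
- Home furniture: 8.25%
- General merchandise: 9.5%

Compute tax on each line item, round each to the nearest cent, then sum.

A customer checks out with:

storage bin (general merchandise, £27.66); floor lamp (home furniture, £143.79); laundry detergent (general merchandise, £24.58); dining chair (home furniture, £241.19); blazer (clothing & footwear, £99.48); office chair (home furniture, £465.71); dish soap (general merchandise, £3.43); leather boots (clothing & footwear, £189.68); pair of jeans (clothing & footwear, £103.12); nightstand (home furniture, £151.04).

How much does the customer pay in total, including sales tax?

£1574.89

Storage bin £27.66: general merchandise → 9.5% → £2.63
Floor lamp £143.79: home furniture → 8.25% → £11.86
Laundry detergent £24.58: general merchandise → 9.5% → £2.34
Dining chair £241.19: home furniture → 8.25% → £19.90
Blazer £99.48: clothing & footwear → 9.5% → £9.45
Office chair £465.71: home furniture → 8.25% → £38.42
Dish soap £3.43: general merchandise → 9.5% → £0.33
Leather boots £189.68: clothing & footwear → 9.5% → £18.02
Pair of jeans £103.12: clothing & footwear → 9.5% → £9.80
Nightstand £151.04: home furniture → 8.25% → £12.46
Subtotal = £1449.68; tax = £125.21; total due = £1574.89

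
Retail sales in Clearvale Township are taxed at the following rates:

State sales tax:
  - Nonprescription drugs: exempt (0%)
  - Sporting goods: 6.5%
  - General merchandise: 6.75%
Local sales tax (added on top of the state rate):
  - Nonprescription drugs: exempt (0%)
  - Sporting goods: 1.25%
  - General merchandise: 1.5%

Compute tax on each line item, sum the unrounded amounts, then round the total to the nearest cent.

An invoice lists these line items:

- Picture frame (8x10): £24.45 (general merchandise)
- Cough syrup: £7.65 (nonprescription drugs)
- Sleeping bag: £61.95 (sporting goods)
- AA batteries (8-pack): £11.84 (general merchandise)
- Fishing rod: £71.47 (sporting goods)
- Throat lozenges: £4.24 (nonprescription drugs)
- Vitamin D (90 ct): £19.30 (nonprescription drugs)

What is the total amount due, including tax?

Picture frame (8x10) £24.45: general merchandise → 6.75% + 1.5% local = 8.25% → £2.017125
Cough syrup £7.65: nonprescription drugs → 0% + 0% local = 0% → £0.00
Sleeping bag £61.95: sporting goods → 6.5% + 1.25% local = 7.75% → £4.801125
AA batteries (8-pack) £11.84: general merchandise → 6.75% + 1.5% local = 8.25% → £0.9768
Fishing rod £71.47: sporting goods → 6.5% + 1.25% local = 7.75% → £5.538925
Throat lozenges £4.24: nonprescription drugs → 0% + 0% local = 0% → £0.00
Vitamin D (90 ct) £19.30: nonprescription drugs → 0% + 0% local = 0% → £0.00
Subtotal = £200.90; unrounded tax = £13.333975 → £13.33; total due = £214.23

£214.23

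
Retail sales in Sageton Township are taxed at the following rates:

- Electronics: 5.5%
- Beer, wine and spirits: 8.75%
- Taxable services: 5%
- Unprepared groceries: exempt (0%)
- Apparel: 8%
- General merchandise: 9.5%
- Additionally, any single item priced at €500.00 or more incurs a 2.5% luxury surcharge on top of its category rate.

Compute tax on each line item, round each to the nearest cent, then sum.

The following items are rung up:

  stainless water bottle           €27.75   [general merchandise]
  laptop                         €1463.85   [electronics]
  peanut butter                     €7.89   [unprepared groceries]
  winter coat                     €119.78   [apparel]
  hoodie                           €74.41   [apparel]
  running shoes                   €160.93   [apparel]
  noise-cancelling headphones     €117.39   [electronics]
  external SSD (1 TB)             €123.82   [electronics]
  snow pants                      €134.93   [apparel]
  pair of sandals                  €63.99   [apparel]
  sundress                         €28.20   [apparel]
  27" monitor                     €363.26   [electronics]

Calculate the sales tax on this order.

€199.57

Stainless water bottle €27.75: general merchandise → 9.5% → €2.64
Laptop €1463.85: electronics → 5.5% + 2.5% surcharge = 8% → €117.11
Peanut butter €7.89: unprepared groceries → 0% → €0.00
Winter coat €119.78: apparel → 8% → €9.58
Hoodie €74.41: apparel → 8% → €5.95
Running shoes €160.93: apparel → 8% → €12.87
Noise-cancelling headphones €117.39: electronics → 5.5% → €6.46
External SSD (1 TB) €123.82: electronics → 5.5% → €6.81
Snow pants €134.93: apparel → 8% → €10.79
Pair of sandals €63.99: apparel → 8% → €5.12
Sundress €28.20: apparel → 8% → €2.26
27" monitor €363.26: electronics → 5.5% → €19.98
Total tax = €2.64 + €117.11 + €9.58 + €5.95 + €12.87 + €6.46 + €6.81 + €10.79 + €5.12 + €2.26 + €19.98 = €199.57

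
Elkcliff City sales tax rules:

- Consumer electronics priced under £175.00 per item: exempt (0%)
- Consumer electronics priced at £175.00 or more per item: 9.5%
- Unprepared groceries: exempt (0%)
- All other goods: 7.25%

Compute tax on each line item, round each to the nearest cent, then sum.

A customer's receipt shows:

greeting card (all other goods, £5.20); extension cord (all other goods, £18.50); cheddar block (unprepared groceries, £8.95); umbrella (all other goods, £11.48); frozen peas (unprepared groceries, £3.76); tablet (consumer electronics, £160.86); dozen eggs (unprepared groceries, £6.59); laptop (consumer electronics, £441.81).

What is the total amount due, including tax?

£701.67

Greeting card £5.20: all other goods → 7.25% → £0.38
Extension cord £18.50: all other goods → 7.25% → £1.34
Cheddar block £8.95: unprepared groceries → 0% → £0.00
Umbrella £11.48: all other goods → 7.25% → £0.83
Frozen peas £3.76: unprepared groceries → 0% → £0.00
Tablet £160.86: consumer electronics, under £175.00 → 0% → £0.00
Dozen eggs £6.59: unprepared groceries → 0% → £0.00
Laptop £441.81: consumer electronics, £175.00 or more → 9.5% → £41.97
Subtotal = £657.15; tax = £44.52; total due = £701.67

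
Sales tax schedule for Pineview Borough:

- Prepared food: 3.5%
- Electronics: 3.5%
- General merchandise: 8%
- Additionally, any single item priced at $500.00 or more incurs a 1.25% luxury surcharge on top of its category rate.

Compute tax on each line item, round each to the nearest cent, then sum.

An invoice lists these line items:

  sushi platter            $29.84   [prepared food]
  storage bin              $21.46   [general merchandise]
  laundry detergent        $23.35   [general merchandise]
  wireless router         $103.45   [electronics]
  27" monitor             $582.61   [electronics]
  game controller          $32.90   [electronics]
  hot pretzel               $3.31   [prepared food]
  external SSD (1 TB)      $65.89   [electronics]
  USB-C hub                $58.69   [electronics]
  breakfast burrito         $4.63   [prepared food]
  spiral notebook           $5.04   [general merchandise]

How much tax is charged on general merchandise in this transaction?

$3.99

Storage bin $21.46: general merchandise → 8% → $1.72
Laundry detergent $23.35: general merchandise → 8% → $1.87
Spiral notebook $5.04: general merchandise → 8% → $0.40
Tax on general merchandise = $1.72 + $1.87 + $0.40 = $3.99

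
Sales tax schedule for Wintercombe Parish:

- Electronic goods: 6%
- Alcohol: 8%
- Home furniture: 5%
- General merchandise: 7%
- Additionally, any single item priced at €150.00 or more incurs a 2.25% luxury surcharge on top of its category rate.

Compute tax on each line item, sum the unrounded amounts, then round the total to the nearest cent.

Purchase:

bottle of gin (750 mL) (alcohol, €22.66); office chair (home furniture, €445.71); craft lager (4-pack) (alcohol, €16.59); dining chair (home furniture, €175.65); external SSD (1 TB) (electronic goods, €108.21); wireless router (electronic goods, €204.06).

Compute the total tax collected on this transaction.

Bottle of gin (750 mL) €22.66: alcohol → 8% → €1.8128
Office chair €445.71: home furniture → 5% + 2.25% surcharge = 7.25% → €32.313975
Craft lager (4-pack) €16.59: alcohol → 8% → €1.3272
Dining chair €175.65: home furniture → 5% + 2.25% surcharge = 7.25% → €12.734625
External SSD (1 TB) €108.21: electronic goods → 6% → €6.4926
Wireless router €204.06: electronic goods → 6% + 2.25% surcharge = 8.25% → €16.83495
Unrounded tax sum = €71.51615 → €71.52

€71.52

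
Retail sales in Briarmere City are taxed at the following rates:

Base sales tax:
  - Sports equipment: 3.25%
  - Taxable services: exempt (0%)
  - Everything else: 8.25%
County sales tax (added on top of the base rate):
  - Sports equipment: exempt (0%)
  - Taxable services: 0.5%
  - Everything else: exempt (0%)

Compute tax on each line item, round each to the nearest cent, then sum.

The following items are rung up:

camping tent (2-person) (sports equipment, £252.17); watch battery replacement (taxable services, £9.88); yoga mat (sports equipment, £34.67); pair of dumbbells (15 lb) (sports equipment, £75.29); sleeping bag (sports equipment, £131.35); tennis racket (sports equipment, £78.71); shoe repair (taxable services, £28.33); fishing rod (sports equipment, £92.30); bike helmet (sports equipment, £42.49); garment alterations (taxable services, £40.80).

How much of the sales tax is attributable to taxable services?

Watch battery replacement £9.88: taxable services → 0% + 0.5% county = 0.5% → £0.05
Shoe repair £28.33: taxable services → 0% + 0.5% county = 0.5% → £0.14
Garment alterations £40.80: taxable services → 0% + 0.5% county = 0.5% → £0.20
Tax on taxable services = £0.05 + £0.14 + £0.20 = £0.39

£0.39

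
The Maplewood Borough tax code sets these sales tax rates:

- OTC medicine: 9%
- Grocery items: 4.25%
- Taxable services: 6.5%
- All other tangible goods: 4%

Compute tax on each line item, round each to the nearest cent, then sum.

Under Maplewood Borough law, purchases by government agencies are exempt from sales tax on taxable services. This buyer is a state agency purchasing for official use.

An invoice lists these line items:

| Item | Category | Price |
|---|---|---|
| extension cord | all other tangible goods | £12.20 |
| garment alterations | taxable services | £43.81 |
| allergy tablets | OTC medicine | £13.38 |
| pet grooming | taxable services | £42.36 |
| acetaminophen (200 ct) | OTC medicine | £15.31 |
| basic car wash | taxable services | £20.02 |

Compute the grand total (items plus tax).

Extension cord £12.20: all other tangible goods → 4% → £0.49
Garment alterations £43.81: taxable services, buyer-exempt → 0% → £0.00
Allergy tablets £13.38: OTC medicine → 9% → £1.20
Pet grooming £42.36: taxable services, buyer-exempt → 0% → £0.00
Acetaminophen (200 ct) £15.31: OTC medicine → 9% → £1.38
Basic car wash £20.02: taxable services, buyer-exempt → 0% → £0.00
Subtotal = £147.08; tax = £3.07; total due = £150.15

£150.15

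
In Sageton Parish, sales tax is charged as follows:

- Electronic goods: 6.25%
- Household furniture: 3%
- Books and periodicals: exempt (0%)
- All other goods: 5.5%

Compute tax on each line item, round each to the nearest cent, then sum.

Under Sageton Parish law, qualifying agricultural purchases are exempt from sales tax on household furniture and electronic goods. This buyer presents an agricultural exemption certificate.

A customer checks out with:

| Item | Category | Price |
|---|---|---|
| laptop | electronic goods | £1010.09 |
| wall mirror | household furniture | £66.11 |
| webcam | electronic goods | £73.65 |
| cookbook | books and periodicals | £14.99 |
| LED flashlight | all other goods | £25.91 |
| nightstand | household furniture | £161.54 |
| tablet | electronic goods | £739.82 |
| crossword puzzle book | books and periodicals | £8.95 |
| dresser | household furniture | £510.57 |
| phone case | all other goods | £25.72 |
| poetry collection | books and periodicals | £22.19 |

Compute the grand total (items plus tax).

£2662.38

Laptop £1010.09: electronic goods, buyer-exempt → 0% → £0.00
Wall mirror £66.11: household furniture, buyer-exempt → 0% → £0.00
Webcam £73.65: electronic goods, buyer-exempt → 0% → £0.00
Cookbook £14.99: books and periodicals → 0% → £0.00
LED flashlight £25.91: all other goods → 5.5% → £1.43
Nightstand £161.54: household furniture, buyer-exempt → 0% → £0.00
Tablet £739.82: electronic goods, buyer-exempt → 0% → £0.00
Crossword puzzle book £8.95: books and periodicals → 0% → £0.00
Dresser £510.57: household furniture, buyer-exempt → 0% → £0.00
Phone case £25.72: all other goods → 5.5% → £1.41
Poetry collection £22.19: books and periodicals → 0% → £0.00
Subtotal = £2659.54; tax = £2.84; total due = £2662.38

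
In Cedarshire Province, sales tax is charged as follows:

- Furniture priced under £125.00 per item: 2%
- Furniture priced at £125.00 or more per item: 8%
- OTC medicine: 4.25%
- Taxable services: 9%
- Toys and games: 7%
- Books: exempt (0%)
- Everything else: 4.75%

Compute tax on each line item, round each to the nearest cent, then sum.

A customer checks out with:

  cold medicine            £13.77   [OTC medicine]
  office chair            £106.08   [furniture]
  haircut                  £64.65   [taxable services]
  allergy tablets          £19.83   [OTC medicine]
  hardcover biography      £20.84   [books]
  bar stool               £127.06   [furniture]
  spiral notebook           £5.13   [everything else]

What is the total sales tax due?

£19.77

Cold medicine £13.77: OTC medicine → 4.25% → £0.59
Office chair £106.08: furniture, under £125.00 → 2% → £2.12
Haircut £64.65: taxable services → 9% → £5.82
Allergy tablets £19.83: OTC medicine → 4.25% → £0.84
Hardcover biography £20.84: books → 0% → £0.00
Bar stool £127.06: furniture, £125.00 or more → 8% → £10.16
Spiral notebook £5.13: everything else → 4.75% → £0.24
Total tax = £0.59 + £2.12 + £5.82 + £0.84 + £10.16 + £0.24 = £19.77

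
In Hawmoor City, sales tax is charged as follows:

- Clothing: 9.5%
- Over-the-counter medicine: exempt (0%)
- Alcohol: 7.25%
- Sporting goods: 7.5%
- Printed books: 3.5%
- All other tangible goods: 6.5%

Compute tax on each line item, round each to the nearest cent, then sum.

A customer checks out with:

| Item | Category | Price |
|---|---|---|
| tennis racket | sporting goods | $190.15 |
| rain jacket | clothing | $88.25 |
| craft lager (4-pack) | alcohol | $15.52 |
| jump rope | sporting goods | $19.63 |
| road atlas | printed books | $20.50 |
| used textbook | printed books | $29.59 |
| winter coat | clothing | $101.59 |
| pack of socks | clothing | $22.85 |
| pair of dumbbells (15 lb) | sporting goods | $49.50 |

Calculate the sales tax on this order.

Tennis racket $190.15: sporting goods → 7.5% → $14.26
Rain jacket $88.25: clothing → 9.5% → $8.38
Craft lager (4-pack) $15.52: alcohol → 7.25% → $1.13
Jump rope $19.63: sporting goods → 7.5% → $1.47
Road atlas $20.50: printed books → 3.5% → $0.72
Used textbook $29.59: printed books → 3.5% → $1.04
Winter coat $101.59: clothing → 9.5% → $9.65
Pack of socks $22.85: clothing → 9.5% → $2.17
Pair of dumbbells (15 lb) $49.50: sporting goods → 7.5% → $3.71
Total tax = $14.26 + $8.38 + $1.13 + $1.47 + $0.72 + $1.04 + $9.65 + $2.17 + $3.71 = $42.53

$42.53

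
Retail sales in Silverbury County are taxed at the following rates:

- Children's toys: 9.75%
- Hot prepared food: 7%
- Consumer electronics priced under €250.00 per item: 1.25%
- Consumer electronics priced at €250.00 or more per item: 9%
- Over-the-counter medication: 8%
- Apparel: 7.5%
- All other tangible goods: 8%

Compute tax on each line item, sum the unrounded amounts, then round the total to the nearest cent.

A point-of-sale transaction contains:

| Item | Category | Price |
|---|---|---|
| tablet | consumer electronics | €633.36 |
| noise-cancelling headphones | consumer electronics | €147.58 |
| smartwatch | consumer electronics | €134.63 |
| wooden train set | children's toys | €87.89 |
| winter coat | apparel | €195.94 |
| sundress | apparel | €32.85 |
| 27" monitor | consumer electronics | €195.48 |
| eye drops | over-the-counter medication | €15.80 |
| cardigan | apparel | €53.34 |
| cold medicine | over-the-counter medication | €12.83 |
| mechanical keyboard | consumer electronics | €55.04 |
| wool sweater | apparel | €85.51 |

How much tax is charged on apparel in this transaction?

Winter coat €195.94: apparel → 7.5% → €14.6955
Sundress €32.85: apparel → 7.5% → €2.46375
Cardigan €53.34: apparel → 7.5% → €4.0005
Wool sweater €85.51: apparel → 7.5% → €6.41325
Tax on apparel: unrounded sum = €27.573 → €27.57

€27.57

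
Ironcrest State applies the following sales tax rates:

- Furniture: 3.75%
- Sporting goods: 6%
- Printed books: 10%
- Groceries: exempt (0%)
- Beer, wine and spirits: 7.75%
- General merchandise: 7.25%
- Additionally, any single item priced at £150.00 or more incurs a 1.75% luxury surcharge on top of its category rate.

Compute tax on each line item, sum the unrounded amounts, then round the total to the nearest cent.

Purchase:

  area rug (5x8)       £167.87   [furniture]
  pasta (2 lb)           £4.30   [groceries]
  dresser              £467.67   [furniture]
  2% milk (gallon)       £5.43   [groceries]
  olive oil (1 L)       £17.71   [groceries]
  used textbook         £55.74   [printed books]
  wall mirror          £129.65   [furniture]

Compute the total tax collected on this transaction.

£45.39

Area rug (5x8) £167.87: furniture → 3.75% + 1.75% surcharge = 5.5% → £9.23285
Pasta (2 lb) £4.30: groceries → 0% → £0.00
Dresser £467.67: furniture → 3.75% + 1.75% surcharge = 5.5% → £25.72185
2% milk (gallon) £5.43: groceries → 0% → £0.00
Olive oil (1 L) £17.71: groceries → 0% → £0.00
Used textbook £55.74: printed books → 10% → £5.574
Wall mirror £129.65: furniture → 3.75% → £4.861875
Unrounded tax sum = £45.390575 → £45.39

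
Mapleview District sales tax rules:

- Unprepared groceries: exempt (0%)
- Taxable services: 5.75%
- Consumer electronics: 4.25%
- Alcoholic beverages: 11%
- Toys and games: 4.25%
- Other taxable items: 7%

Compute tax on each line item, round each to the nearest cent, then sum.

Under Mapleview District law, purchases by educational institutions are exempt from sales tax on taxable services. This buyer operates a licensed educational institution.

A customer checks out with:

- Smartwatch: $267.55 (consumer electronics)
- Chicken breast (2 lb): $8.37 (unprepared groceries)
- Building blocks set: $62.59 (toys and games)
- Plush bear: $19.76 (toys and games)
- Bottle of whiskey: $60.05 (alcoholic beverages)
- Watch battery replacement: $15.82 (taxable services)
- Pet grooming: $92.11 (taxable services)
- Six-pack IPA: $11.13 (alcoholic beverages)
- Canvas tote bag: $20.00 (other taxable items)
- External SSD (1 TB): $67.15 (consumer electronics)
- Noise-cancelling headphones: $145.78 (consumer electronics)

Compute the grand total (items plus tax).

Smartwatch $267.55: consumer electronics → 4.25% → $11.37
Chicken breast (2 lb) $8.37: unprepared groceries → 0% → $0.00
Building blocks set $62.59: toys and games → 4.25% → $2.66
Plush bear $19.76: toys and games → 4.25% → $0.84
Bottle of whiskey $60.05: alcoholic beverages → 11% → $6.61
Watch battery replacement $15.82: taxable services, buyer-exempt → 0% → $0.00
Pet grooming $92.11: taxable services, buyer-exempt → 0% → $0.00
Six-pack IPA $11.13: alcoholic beverages → 11% → $1.22
Canvas tote bag $20.00: other taxable items → 7% → $1.40
External SSD (1 TB) $67.15: consumer electronics → 4.25% → $2.85
Noise-cancelling headphones $145.78: consumer electronics → 4.25% → $6.20
Subtotal = $770.31; tax = $33.15; total due = $803.46

$803.46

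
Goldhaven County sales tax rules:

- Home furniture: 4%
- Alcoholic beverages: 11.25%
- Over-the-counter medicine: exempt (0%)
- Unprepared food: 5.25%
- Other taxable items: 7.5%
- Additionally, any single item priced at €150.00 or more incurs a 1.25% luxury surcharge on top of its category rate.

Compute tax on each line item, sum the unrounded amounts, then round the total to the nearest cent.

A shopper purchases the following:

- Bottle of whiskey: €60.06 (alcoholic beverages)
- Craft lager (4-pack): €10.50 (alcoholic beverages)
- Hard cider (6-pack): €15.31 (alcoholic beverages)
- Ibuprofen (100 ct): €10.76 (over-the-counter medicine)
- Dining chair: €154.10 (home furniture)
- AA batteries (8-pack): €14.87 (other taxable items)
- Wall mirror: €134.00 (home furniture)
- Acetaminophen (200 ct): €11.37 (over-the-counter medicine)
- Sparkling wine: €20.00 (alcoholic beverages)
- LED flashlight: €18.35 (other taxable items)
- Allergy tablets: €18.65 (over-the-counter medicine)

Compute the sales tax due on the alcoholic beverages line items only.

Bottle of whiskey €60.06: alcoholic beverages → 11.25% → €6.75675
Craft lager (4-pack) €10.50: alcoholic beverages → 11.25% → €1.18125
Hard cider (6-pack) €15.31: alcoholic beverages → 11.25% → €1.722375
Sparkling wine €20.00: alcoholic beverages → 11.25% → €2.25
Tax on alcoholic beverages: unrounded sum = €11.910375 → €11.91

€11.91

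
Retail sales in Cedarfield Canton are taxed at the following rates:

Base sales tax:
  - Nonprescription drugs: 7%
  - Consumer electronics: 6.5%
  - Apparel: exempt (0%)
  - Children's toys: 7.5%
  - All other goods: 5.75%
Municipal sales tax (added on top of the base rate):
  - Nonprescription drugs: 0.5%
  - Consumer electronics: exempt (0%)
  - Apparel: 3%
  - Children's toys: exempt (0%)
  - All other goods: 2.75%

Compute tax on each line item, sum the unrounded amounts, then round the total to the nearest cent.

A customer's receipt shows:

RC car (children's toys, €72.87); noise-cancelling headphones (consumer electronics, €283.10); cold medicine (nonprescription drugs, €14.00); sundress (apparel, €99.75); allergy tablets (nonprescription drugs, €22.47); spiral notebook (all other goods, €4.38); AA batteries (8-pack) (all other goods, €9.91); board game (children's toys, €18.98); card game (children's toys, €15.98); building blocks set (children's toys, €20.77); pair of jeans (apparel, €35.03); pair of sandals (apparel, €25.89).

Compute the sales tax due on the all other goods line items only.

€1.21

Spiral notebook €4.38: all other goods → 5.75% + 2.75% municipal = 8.5% → €0.3723
AA batteries (8-pack) €9.91: all other goods → 5.75% + 2.75% municipal = 8.5% → €0.84235
Tax on all other goods: unrounded sum = €1.21465 → €1.21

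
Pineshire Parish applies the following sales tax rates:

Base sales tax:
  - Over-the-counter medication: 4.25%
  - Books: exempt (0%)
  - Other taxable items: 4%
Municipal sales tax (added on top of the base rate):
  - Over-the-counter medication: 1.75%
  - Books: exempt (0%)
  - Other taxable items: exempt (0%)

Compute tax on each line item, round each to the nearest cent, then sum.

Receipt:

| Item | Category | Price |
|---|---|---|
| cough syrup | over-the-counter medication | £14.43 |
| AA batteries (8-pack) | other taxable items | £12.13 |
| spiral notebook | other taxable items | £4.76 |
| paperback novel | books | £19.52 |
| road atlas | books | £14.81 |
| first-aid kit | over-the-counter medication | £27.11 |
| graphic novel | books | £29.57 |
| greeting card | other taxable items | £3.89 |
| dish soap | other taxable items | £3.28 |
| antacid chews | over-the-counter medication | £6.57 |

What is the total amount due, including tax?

£139.93

Cough syrup £14.43: over-the-counter medication → 4.25% + 1.75% municipal = 6% → £0.87
AA batteries (8-pack) £12.13: other taxable items → 4% + 0% municipal = 4% → £0.49
Spiral notebook £4.76: other taxable items → 4% + 0% municipal = 4% → £0.19
Paperback novel £19.52: books → 0% + 0% municipal = 0% → £0.00
Road atlas £14.81: books → 0% + 0% municipal = 0% → £0.00
First-aid kit £27.11: over-the-counter medication → 4.25% + 1.75% municipal = 6% → £1.63
Graphic novel £29.57: books → 0% + 0% municipal = 0% → £0.00
Greeting card £3.89: other taxable items → 4% + 0% municipal = 4% → £0.16
Dish soap £3.28: other taxable items → 4% + 0% municipal = 4% → £0.13
Antacid chews £6.57: over-the-counter medication → 4.25% + 1.75% municipal = 6% → £0.39
Subtotal = £136.07; tax = £3.86; total due = £139.93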